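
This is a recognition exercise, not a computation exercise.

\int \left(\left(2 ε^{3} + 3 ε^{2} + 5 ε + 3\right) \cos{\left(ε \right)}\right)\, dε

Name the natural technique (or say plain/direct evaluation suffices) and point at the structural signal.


Technique: integration by parts — the integrand splits as 2 ε^{3} + 3 ε^{2} + 5 ε + 3 times \cos{\left(ε \right)} — repeatedly differentiating the polynomial part kills it, which is the parts ladder.


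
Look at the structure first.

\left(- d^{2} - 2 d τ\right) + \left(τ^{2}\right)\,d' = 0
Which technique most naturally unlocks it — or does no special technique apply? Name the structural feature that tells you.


Diagnosis: the homogeneous substitution — scaling τ and d together leaves the slope fixed — it depends only on d/τ, so substitute the ratio. A Bernoulli rewrite works here as the equation stands — the homogeneous substitution is the more immediate reading.


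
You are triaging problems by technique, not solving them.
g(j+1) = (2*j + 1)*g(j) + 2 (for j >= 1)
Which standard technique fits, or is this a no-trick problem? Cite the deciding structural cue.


Verdict: a summation factor — first-order, linear, moving coefficient 2*j + 1: the discrete analogue of an integrating factor handles it.


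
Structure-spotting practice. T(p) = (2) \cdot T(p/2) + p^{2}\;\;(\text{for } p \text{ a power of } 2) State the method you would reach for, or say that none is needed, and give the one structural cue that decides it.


Diagnosis: the master substitution — treat m = log base 2 of p as the new clock: one recursion step advances m by one while p scales by 2.


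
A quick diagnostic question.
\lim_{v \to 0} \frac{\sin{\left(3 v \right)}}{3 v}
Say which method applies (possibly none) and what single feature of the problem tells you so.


Technique: l'Hôpital's rule (0/0) — plug in 0: top and bottom both hit zero, so differentiate each and retry. Known elementary limits would finish this too — the rule just bypasses the case analysis.


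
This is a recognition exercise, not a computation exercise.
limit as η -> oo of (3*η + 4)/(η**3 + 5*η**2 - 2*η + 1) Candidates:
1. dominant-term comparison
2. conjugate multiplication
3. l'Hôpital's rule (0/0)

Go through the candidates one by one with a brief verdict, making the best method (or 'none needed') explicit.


Method: dominant-term comparison — growth-rate triage: the leading powers of η decide the limit, everything else is noise.
- dominant-term comparison: yes, a natural case for it.
- conjugate multiplication — the conjugate move applies to radical differences, which this is not.
- l'Hôpital's rule (0/0) — as a single quotient the expression runs to ∞/∞ at the limit point — an at-infinity form of the rule would apply, though the leading-growth comparison is the direct reading.


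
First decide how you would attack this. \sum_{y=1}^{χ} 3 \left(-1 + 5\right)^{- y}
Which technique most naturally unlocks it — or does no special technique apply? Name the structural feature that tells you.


Diagnosis: the geometric series formula — consecutive terms stand in a fixed index-free ratio — the geometric sum formula closes it.


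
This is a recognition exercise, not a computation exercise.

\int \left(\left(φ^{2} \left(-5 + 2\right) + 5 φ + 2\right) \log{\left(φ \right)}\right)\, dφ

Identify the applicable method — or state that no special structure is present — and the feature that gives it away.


Diagnosis: integration by parts — one parts step with u = \log{\left(φ \right)} trades the logarithm for an algebraic integrand.


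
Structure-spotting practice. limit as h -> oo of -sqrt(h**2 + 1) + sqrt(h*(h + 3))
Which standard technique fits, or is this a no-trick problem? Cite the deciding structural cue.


Method: conjugate multiplication — this difference gives up after one conjugate multiplication — the radical structure cancels against its conjugate.


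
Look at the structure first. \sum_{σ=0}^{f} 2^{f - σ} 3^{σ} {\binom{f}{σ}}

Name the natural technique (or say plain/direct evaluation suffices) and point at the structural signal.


Technique: the binomial theorem — terms weighting {\binom{f}{σ}} against matched powers of 3 and 2 reassemble into (3 + 2)^f by the binomial theorem.


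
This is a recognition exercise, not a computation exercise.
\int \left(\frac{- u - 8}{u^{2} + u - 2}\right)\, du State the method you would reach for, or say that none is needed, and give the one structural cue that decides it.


Diagnosis: partial fractions — a proper rational integrand whose denominator splits into simpler factors — decompose into partial fractions first.


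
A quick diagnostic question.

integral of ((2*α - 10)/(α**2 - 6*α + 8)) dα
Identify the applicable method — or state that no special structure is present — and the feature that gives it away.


Verdict: partial fractions — a proper rational integrand whose denominator splits into simpler factors — decompose into partial fractions first.


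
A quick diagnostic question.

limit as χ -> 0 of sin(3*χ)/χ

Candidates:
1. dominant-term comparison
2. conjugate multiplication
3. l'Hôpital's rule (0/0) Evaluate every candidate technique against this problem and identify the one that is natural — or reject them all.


Verdict: l'Hôpital's rule (0/0) — both numerator and denominator vanish at 0: the genuine 0/0 indeterminate that l'Hôpital exists for. One could equally expand both pieces locally and compare leading terms; the rule does that in one stroke.
- dominant-term comparison — no ranking of term growth rates resolves the limit here.
- conjugate multiplication: no divergent radical difference is present for a conjugate pair to cancel.
- l'Hôpital's rule (0/0) — applies; the problem has the shape this method handles.


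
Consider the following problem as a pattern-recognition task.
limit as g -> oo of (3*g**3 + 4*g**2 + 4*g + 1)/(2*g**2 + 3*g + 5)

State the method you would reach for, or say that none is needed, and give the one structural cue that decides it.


Best approach: dominant-term comparison — growth-rate triage: the leading powers of g decide the limit, everything else is noise. As a single quotient, the ∞/∞ shape would yield to repeated differentiation as well — the growth comparison gets there in one look.


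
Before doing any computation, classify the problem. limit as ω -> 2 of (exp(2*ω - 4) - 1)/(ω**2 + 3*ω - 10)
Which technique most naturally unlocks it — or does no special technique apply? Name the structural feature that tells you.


Best approach: l'Hôpital's rule (0/0) — numerator and denominator both vanish at 2 — a genuine 0/0 form, which is exactly when l'Hôpital applies. Expanding numerator and denominator to first order gives the same value — the rule automates exactly that.


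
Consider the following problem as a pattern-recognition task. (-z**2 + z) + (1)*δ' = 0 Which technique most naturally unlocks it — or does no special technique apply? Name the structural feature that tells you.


Method: no special technique — solved for the derivative, no δ appears — this is antidifferentiation in z wearing ODE clothing.


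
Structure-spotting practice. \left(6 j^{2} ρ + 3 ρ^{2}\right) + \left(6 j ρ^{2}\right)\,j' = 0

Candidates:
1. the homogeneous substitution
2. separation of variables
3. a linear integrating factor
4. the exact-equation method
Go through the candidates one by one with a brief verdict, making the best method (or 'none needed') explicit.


Technique: the exact-equation method — because the two cross partials coincide, the form is conservative as written — recover its potential in (ρ, j).
- the homogeneous substitution: the slope does not depend on the ratio of the variables alone.
- separation of variables: no division isolates the independent variable from the unknown.
- a linear integrating factor: a nonlinear term in the unknown puts this outside the integrating-factor template.
- the exact-equation method: a fit — the right tool for this form.


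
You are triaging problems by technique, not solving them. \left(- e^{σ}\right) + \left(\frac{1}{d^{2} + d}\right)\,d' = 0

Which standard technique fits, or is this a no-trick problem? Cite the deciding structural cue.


Technique: separation of variables — a product of single-variable factors, e^{σ} and d^{2} + d — the textbook separable form. A Bernoulli rewrite would carry it as the equation stands — separating the variables needs no rearrangement either.


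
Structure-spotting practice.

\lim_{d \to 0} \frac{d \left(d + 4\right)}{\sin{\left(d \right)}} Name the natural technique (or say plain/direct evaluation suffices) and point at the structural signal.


Best approach: l'Hôpital's rule (0/0) — numerator and denominator both vanish at 0 — a genuine 0/0 form, which is exactly when l'Hôpital applies. Known elementary limits would finish this too — the rule just bypasses the case analysis.


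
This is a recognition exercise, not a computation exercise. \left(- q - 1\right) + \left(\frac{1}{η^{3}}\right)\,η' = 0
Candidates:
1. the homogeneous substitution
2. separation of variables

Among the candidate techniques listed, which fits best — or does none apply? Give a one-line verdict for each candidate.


Best approach: separation of variables — one side of the product carries the independent variable, the other the unknown — the textbook separation shape.
- the homogeneous substitution — the slope changes under joint rescaling, failing the degree-zero test.
- separation of variables: yes — fits the structure here.


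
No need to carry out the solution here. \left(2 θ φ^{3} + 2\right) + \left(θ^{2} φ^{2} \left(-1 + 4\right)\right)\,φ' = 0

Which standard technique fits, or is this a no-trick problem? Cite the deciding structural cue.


Technique: the exact-equation method — equality of cross partials is the green light — assemble the potential function term by term.


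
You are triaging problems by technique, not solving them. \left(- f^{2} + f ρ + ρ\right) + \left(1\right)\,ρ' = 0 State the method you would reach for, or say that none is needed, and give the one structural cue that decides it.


Diagnosis: a linear integrating factor — the unknown enters only to the first power against a nonzero forcing term — the integrating-factor template applies directly.


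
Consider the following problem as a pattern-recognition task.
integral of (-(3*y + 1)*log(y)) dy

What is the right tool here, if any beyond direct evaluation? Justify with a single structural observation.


Diagnosis: integration by parts — take log(y) as the piece to differentiate: what remains is a power-rule integral in disguise.


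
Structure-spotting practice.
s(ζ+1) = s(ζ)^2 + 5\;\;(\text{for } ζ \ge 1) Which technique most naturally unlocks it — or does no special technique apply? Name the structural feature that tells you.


Best approach: no special technique — no ansatz, no master substitution, no summation factor survives the nonlinearity here.


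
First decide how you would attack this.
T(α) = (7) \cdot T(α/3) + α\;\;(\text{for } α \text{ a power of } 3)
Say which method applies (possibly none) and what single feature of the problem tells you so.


Method: the master substitution — the argument contracts 3-fold per step: reindex α exponentially and solve the linear recurrence in the new index.


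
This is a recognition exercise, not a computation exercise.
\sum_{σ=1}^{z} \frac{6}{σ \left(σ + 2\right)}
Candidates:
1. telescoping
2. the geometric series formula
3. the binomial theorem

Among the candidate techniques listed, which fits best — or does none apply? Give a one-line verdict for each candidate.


Diagnosis: telescoping — rewrite \frac{6}{σ \left(σ + 2\right)} as simple fractions and successive terms eat each other — only the edges survive.
- telescoping — yes — fits the structure here.
- the geometric series formula: dividing successive terms gives an index-dependent quantity, not a constant.
- the binomial theorem — there is no pair of bases whose matched powers would reassemble into a single binomial power.


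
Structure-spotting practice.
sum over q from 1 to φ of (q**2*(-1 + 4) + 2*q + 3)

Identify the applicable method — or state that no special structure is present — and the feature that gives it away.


Method: no special technique — the summand is a plain polynomial in q (expanding first if it arrives factored); standard power-sum formulas evaluate it term by term.


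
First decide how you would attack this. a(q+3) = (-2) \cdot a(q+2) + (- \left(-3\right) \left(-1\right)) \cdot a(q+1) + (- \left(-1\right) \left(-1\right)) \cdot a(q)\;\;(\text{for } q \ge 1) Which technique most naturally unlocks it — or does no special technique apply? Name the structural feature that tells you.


Diagnosis: the characteristic-root method — every coefficient is a fixed number and the forcing is zero — substitute r^q and read off the root equation.


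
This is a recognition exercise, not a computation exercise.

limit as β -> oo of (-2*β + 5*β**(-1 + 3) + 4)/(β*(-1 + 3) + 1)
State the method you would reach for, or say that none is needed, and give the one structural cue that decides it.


Best approach: dominant-term comparison — as β grows, only the highest-degree terms matter — compare leading terms and read the limit off. Differentiating the expression as a single quotient would eventually settle it as well; matching dominant growth settles it immediately.


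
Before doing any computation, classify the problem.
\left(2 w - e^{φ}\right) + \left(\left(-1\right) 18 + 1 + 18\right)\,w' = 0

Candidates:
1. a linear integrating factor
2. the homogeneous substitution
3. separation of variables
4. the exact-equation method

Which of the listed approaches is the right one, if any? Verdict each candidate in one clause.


Diagnosis: a linear integrating factor — the unknown enters only to the first power against a nonzero forcing term — the integrating-factor template applies directly.
- a linear integrating factor — applies; the problem has the shape this method handles.
- the homogeneous substitution: solved for the derivative, the right side changes under joint scaling of the two variables.
- separation of variables: the two dependences do not factor apart.
- the exact-equation method — the cross partial derivatives disagree, so no single potential exists.


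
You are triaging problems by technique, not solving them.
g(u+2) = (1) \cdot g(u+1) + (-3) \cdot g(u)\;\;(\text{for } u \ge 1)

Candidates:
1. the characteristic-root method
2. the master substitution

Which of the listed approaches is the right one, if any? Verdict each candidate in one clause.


Method: the characteristic-root method — every coefficient is a fixed number and the forcing is zero — substitute r^u and read off the root equation.
- the characteristic-root method — yes, a natural case for it.
- the master substitution — this is shift-type recursion, outside the divide-and-conquer template.


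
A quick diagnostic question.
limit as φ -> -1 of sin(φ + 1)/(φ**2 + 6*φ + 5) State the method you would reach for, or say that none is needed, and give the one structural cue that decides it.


Verdict: l'Hôpital's rule (0/0) — the 0/0 form at -1 is the signature situation for l'Hôpital's rule. The standard small-argument limits would also carry it; the rule is the systematic route.


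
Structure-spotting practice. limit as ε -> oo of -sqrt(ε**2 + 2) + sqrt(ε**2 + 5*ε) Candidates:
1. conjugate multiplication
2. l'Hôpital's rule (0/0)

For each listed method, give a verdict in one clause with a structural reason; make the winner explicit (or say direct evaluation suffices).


Diagnosis: conjugate multiplication — sqrt(ε**2 + 5*ε) and sqrt(ε**2 + 2) both blow up, but their difference is tame once the conjugate rationalizes it.
- conjugate multiplication: applies; the problem has the shape this method handles.
- l'Hôpital's rule (0/0) — the expression is a difference driving to ∞ − ∞, not a 0/0 quotient — there is no ratio for the rule to differentiate.


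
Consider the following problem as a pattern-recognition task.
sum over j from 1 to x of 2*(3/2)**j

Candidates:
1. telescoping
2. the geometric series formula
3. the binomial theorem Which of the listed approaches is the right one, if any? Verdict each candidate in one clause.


Method: the geometric series formula — check a ratio of consecutive terms: it is 3/2, independent of the index, so the geometric formula closes the sum.
- telescoping — in the displayed form, no term reappears at a neighboring index to cancel against.
- the geometric series formula: yes, a natural case for it.
- the binomial theorem — the terms do not reassemble into a binomial power.


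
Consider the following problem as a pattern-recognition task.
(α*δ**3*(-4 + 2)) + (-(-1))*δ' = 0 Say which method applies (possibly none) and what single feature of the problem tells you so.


Method: separation of variables — one side of the product carries the independent variable, the other the unknown — the textbook separation shape.


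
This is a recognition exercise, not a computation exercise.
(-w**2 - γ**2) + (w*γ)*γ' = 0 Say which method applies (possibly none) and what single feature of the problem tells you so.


Best approach: the homogeneous substitution — scaling w and γ together leaves the slope fixed — it depends only on γ/w, so substitute the ratio. A Bernoulli rewrite works here as the equation stands — the homogeneous substitution is the more immediate reading.


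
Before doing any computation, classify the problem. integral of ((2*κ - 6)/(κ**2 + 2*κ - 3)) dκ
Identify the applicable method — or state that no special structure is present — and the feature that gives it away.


Method: partial fractions — a proper rational integrand whose denominator splits into simpler factors — decompose into partial fractions first.


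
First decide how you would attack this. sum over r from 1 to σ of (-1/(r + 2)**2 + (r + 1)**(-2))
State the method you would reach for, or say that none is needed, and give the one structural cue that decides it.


Verdict: telescoping — a difference of consecutive values of one function ((r + 1)**(-2) at one index and the next) — telescoping by construction.


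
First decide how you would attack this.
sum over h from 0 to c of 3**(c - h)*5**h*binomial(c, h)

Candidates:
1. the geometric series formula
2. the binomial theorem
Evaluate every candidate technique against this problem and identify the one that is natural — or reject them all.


Method: the binomial theorem — the summand is term h of a binomial expansion in 5 and 3; the whole sum is a single power.
- the geometric series formula — the ratio of consecutive terms depends on the index.
- the binomial theorem — yes, a natural case for it.


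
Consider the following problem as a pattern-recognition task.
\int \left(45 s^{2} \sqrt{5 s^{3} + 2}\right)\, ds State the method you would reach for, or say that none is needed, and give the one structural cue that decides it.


Technique: u-substitution — spotting that 45 s^{2} is a constant multiple of the derivative of 5 s^{3} + 2 is the key observation — substitute u = 5 s^{3} + 2 and the integral becomes one-dimensional in u.


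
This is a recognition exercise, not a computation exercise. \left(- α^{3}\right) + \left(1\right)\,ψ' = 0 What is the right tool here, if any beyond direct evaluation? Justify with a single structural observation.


Technique: no special technique — the slope is a function of α alone, so integrate both sides directly.


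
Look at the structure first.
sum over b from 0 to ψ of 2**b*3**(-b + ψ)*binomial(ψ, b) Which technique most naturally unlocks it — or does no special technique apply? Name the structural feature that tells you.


Best approach: the binomial theorem — binomial(ψ, b) weighting matched powers of 2 and 3 is the expanded form of (2 + 3)^ψ — fold it back up.


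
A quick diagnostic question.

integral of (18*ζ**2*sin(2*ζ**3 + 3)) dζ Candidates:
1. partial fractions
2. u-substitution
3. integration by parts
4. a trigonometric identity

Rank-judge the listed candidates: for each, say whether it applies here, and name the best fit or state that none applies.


Verdict: u-substitution — everything non-trivial happens through the inner expression 2*ζ**3 + 3, and its derivative accounts for the remaining factor up to a constant, so set u = 2*ζ**3 + 3.
- partial fractions — there is no rational-function structure to decompose.
- u-substitution: a fit — the right tool for this form.
- integration by parts — the non-polynomial partner is not one of the parts kernels — exp, sine, or cosine with a degree-1 argument, or a logarithm.
- a trigonometric identity: no even trigonometric power and no product of distinct frequencies to rewrite.


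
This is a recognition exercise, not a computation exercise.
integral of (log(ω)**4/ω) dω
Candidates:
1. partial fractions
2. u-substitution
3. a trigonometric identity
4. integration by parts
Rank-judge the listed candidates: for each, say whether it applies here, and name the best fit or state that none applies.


Technique: u-substitution — structure check: outer function, inner expression log(ω), inner derivative as a factor — the classic u = log(ω) pattern.
- partial fractions: the expression is not a ratio of polynomials that decomposes further.
- u-substitution: applies; the problem has the shape this method handles.
- a trigonometric identity — no sine or cosine appears, so there is nothing for a trigonometric identity to act on.
- integration by parts — the nonconstant-polynomial-times-standard-kernel pattern (an exp, sine, cosine, or logarithm partner) is absent.


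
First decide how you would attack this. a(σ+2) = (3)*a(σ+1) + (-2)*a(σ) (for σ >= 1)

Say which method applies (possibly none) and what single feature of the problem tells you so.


Verdict: the characteristic-root method — try a geometric ansatz r^σ: constant coefficients turn the recurrence into one polynomial equation in r.


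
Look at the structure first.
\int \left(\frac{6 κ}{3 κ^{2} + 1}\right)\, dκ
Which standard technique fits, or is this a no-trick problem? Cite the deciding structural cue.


Best approach: u-substitution — spotting that 6 κ is a constant multiple of the derivative of 3 κ^{2} + 1 is the key observation — substitute u = 3 κ^{2} + 1 and the integral becomes one-dimensional in u.


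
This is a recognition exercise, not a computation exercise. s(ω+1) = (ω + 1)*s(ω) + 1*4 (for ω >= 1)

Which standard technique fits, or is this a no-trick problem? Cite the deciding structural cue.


Method: a summation factor — first-order, linear, moving coefficient ω + 1: the discrete analogue of an integrating factor handles it.


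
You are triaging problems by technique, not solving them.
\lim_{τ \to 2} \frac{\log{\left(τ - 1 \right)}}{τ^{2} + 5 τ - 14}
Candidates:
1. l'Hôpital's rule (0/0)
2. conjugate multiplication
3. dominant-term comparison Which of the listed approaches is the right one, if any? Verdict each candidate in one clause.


Verdict: l'Hôpital's rule (0/0) — plug in 2: top and bottom both hit zero, so differentiate each and retry. Expanding numerator and denominator to first order gives the same value — the rule automates exactly that.
- l'Hôpital's rule (0/0): a fit — the right tool for this form.
- conjugate multiplication — the conjugate move applies to radical differences, which this is not.
- dominant-term comparison — leading-power comparison does not apply to this form.


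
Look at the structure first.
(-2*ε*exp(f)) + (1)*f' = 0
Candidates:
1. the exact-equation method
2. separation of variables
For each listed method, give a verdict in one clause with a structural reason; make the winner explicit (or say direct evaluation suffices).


Technique: separation of variables — one side of the product carries the independent variable, the other the unknown — the textbook separation shape.
- the exact-equation method — the cross partial derivatives disagree, so no single potential exists.
- separation of variables — a fit — the right tool for this form.


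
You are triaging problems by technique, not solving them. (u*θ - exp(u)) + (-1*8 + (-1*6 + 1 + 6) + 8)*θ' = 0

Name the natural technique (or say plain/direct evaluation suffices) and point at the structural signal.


Diagnosis: a linear integrating factor — linear in the unknown with genuine forcing: multiply through by the exponential of the integrated coefficient and the left side closes into one derivative.


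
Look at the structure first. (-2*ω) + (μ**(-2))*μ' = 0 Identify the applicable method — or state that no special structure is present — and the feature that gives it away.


Method: separation of variables — all dependence on the two variables factors apart, the defining separable shape. The equation is exact as it stands too — a potential function exists — though separation reads the split structure directly.


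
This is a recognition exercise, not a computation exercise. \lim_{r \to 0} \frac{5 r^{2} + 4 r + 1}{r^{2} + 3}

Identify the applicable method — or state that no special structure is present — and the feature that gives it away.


Technique: no special technique — the function is continuous at 0; evaluation is itself the limit, no machinery required.


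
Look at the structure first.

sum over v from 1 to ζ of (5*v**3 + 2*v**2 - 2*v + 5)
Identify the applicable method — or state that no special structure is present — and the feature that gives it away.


Best approach: no special technique — no ratio, no shift structure, no binomial pattern: sum the constant-multiple powers of v with known formulas.


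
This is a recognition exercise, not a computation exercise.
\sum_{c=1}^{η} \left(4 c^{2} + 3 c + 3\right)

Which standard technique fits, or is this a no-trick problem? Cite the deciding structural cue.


Verdict: no special technique — this is bookkeeping, not technique: standard formulas for sums of constant-multiple powers of c apply termwise.


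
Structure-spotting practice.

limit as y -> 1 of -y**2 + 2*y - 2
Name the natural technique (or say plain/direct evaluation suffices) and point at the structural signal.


Diagnosis: no special technique — nothing blocks direct substitution at 1: plug in and finish.


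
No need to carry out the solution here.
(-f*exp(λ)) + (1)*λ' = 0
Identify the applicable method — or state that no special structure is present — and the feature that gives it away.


Method: separation of variables — the derivative equals a pure function of f (namely f) times a pure function of λ (namely exp(λ)); divide and integrate each side.


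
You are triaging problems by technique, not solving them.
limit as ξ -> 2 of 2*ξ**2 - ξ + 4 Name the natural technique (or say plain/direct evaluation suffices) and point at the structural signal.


Best approach: no special technique — no vanishing denominator and no indeterminate clash at the point — evaluation is immediate.


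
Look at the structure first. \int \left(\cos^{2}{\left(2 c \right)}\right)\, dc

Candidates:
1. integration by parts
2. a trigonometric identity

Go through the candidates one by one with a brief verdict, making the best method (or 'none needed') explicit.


Technique: a trigonometric identity — apply power reduction to \cos^{2}{\left(2 c \right)}; each application halves the trigonometric degree.
- integration by parts: not the fit here: there is no polynomial factor to ladder down — parts can still close the trigonometric product by recursion, though the identity rewrite is the direct route.
- a trigonometric identity: a fit — the right tool for this form.


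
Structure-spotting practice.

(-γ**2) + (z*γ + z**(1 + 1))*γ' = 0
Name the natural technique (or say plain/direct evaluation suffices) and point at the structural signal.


Method: the homogeneous substitution — the slope's numerator and denominator share total degree; set v = γ/z and the equation drops to separable form. A Bernoulli-style rewrite — possibly after exchanging which variable is treated as dependent — would work as well; the homogeneous substitution is the more immediate reading here.


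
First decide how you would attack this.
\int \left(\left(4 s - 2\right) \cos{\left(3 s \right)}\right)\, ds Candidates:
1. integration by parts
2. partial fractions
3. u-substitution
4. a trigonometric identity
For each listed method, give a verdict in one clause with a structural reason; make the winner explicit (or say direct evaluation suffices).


Method: integration by parts — a polynomial 4 s - 2 against the kernel \cos{\left(3 s \right)} is the signature bounded-ladder case for integration by parts.
- integration by parts: yes, a natural case for it.
- partial fractions — there is no rational-function structure to decompose.
- u-substitution — no subexpression of the integrand serves as a whole-integral substitution inner — individual terms may offer their own, but none carries its derivative as a factor of the full integrand; a working change of variable would have to be constructed from outside the expression.
- a trigonometric identity — no even trigonometric power and no product of distinct frequencies to rewrite.


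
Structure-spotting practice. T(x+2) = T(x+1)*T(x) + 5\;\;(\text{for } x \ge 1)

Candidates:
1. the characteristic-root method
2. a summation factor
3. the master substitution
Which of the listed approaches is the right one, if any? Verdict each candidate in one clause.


Method: no special technique — the recurrence is nonlinear in the sequence terms; no linear-recurrence method fits it as written — one iterates or studies it directly.
- the characteristic-root method — the recursion is nonlinear in the sequence values, so no linear-modes ansatz applies.
- a summation factor — no summation factor applies — the rule is not linear in the sequence values.
- the master substitution — this is shift-type recursion, outside the divide-and-conquer template.


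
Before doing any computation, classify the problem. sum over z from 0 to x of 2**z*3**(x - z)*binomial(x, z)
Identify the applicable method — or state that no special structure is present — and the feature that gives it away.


Verdict: the binomial theorem — terms weighting binomial(x, z) against matched powers of 2 and 3 reassemble into (2 + 3)^x by the binomial theorem.


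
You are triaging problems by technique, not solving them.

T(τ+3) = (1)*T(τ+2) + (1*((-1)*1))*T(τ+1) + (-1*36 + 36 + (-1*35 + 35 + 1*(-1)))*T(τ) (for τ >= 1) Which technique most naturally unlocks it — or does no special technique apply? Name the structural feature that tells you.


Method: the characteristic-root method — because shifting τ leaves the equation's coefficients unchanged, exponential trials reduce it to algebra.


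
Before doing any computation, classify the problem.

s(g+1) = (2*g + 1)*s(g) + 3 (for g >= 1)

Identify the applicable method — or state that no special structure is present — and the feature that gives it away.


Technique: a summation factor — an index-dependent multiplier 2*g + 1 rules out characteristic roots; a summation factor converts it to a pure difference.


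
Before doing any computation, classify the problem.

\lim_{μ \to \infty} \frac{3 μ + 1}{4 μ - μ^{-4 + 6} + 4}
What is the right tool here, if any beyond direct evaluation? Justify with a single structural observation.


Diagnosis: dominant-term comparison — divide by the highest power of μ present: lower-order terms vanish and the dominant ratio remains. Differentiating the expression as a single quotient would eventually settle it as well; matching dominant growth settles it immediately.


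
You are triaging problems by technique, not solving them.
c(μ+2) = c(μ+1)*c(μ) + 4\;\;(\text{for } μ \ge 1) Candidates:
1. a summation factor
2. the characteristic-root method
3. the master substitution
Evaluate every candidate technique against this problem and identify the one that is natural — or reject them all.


Technique: no special technique — the new term depends nonlinearly on the old ones, which disqualifies every superposition-based technique.
- a summation factor — the recursion is nonlinear — outside the first-order linear family a summation factor addresses.
- the characteristic-root method: nonlinearity rules out exponential-mode superposition from the start.
- the master substitution — the recursion steps by a constant offset, so exponential reindexing is pointless.


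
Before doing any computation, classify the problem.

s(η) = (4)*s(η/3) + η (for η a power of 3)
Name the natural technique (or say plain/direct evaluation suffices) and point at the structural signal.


Method: the master substitution — a divide-and-conquer shape: argument η/3, so change variables with η = 3^m and solve the linear version.


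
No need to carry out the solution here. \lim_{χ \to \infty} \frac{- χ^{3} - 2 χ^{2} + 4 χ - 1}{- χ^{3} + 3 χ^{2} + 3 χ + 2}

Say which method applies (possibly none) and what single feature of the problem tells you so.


Diagnosis: dominant-term comparison — growth-rate triage: the leading powers of χ decide the limit, everything else is noise. Differentiating the expression as a single quotient would eventually settle it as well; matching dominant growth settles it immediately.


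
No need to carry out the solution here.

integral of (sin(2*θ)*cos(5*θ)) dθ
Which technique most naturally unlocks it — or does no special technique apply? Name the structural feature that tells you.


Best approach: a trigonometric identity — sin(2*θ)*cos(5*θ) is a beat pattern — rewrite the product as a sum of single-frequency waves before integrating.


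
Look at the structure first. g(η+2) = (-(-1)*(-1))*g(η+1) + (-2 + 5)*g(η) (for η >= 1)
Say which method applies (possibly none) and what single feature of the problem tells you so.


Technique: the characteristic-root method — the recurrence is linear and homogeneous with constant coefficients, so the ansatz r^η turns it into a polynomial equation for r.


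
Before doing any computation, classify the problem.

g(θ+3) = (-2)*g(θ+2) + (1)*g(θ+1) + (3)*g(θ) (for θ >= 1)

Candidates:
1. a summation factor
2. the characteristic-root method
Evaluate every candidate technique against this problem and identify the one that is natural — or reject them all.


Verdict: the characteristic-root method — because shifting θ leaves the equation's coefficients unchanged, exponential trials reduce it to algebra.
- a summation factor: a summation factor telescopes one-step recursions; this one carries higher-order memory.
- the characteristic-root method: applies; the problem has the shape this method handles.


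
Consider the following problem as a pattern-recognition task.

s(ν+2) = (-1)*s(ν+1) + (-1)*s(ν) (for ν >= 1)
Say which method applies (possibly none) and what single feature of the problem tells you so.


Method: the characteristic-root method — try a geometric ansatz r^ν: constant coefficients turn the recurrence into one polynomial equation in r.


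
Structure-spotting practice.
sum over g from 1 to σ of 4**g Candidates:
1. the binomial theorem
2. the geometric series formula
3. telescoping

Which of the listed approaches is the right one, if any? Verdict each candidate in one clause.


Verdict: the geometric series formula — the ratio of consecutive terms is the constant 4, independent of the index — a geometric sum.
- the binomial theorem — no binomial coefficients pair up with complementary powers here.
- the geometric series formula: applicable, and directly so.
- telescoping: as presented, consecutive terms share no shifted copy to cancel against — no rewrite is on display to change that.


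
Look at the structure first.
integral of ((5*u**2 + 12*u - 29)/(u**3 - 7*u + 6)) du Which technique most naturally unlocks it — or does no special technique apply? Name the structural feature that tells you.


Diagnosis: partial fractions — the bottom, u**3 - 7*u + 6, comes apart into simple factors, and a proper rational function over split factors decomposes.


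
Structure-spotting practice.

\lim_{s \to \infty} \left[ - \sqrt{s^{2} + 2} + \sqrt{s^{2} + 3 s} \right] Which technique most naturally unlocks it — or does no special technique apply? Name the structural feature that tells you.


Best approach: conjugate multiplication — the difference \sqrt{s^{2} + 3 s} - \sqrt{s^{2} + 2} is an ∞ − ∞ stalemate; its conjugate partner breaks the tie.


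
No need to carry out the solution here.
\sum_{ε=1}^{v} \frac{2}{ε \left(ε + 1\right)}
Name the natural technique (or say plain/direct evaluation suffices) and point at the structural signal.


Diagnosis: telescoping — \frac{2}{ε \left(ε + 1\right)} hides a difference of shifted reciprocals — decompose it and the middle of the sum vanishes.


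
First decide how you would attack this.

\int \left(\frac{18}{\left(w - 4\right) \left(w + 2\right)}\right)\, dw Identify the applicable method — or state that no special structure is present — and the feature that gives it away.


Method: partial fractions — the bottom factors while the top stays lower-degree — split into simple fractions and integrate piece by piece.


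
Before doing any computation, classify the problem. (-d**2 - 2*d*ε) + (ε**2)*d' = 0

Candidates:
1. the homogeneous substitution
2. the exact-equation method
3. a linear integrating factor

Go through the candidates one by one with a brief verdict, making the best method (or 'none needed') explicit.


Best approach: the homogeneous substitution — the slope is degree-zero homogeneous: the ratio substitution v = d/ε collapses it. This doubles as a Bernoulli equation in the unknown as written; the homogeneous route needs no setup at all.
- the homogeneous substitution: applies; the problem has the shape this method handles.
- the exact-equation method: the cross partial derivatives disagree, so no single potential exists.
- a linear integrating factor — a nonlinear term in the unknown puts this outside the integrating-factor template.


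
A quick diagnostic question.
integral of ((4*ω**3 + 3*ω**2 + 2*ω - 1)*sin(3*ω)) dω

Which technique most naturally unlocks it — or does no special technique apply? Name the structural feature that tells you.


Diagnosis: integration by parts — the integrand splits as 4*ω**3 + 3*ω**2 + 2*ω - 1 times sin(3*ω) — repeatedly differentiating the polynomial part kills it, which is the parts ladder.


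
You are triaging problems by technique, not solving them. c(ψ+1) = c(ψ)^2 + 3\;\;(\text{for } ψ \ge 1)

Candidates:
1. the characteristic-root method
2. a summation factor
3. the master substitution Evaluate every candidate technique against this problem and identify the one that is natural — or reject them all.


Method: no special technique — each new value is a nonlinear function of earlier ones — scaling arguments and superposition both fail.
- the characteristic-root method: nonlinearity rules out exponential-mode superposition from the start.
- a summation factor — no summation factor applies — the rule is not linear in the sequence values.
- the master substitution — the recursive argument is a shift of the index, not a fixed fraction of it.


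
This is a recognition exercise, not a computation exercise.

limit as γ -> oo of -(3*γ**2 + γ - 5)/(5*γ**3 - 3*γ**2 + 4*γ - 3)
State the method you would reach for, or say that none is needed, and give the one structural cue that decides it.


Best approach: dominant-term comparison — growth-rate triage: the leading powers of γ decide the limit, everything else is noise. As a single quotient, the ∞/∞ shape would yield to repeated differentiation as well — the growth comparison gets there in one look.
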